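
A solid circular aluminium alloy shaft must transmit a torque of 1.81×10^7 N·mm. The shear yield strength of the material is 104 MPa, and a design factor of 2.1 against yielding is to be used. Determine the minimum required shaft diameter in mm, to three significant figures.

d = 123 mm

Allowable shear stress τ_allow = 104/2.1 = 49.52 MPa.
For a solid shaft τ = 16T/(πd³), so d³ = 16T/(π τ_allow) = 16×1.8100×10^7/(π×49.52) = 1.861×10^6 mm³.
d = (1.861×10^6)^(1/3) = 123.0 mm.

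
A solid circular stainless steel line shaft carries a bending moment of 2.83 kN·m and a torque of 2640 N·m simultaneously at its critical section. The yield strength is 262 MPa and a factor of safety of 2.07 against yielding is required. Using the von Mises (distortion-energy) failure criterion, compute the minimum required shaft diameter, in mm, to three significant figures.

d = 66.4 mm

σ_allow = σ_y/n = 262/2.07 = 126.6 MPa.
For a solid shaft σ_b = 32M/(πd³) and τ = 16T/(πd³), so the von Mises stress is σ' = (16/πd³)·√(4M²+3T²).
√(4M²+3T²) = √(4×(2.830×10^6)² + 3×(2.640×10^6)²) = 7.276×10^6 N·mm.
d³ = 16×7.276×10^6/(π×126.6) = 292800 mm³.
d = 66.40 mm.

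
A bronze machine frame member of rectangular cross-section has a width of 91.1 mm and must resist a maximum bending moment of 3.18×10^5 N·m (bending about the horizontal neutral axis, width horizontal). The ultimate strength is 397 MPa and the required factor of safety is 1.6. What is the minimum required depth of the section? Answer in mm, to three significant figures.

σ_allow = 397/1.6 = 248.1 MPa.
For a rectangular section σ = 6M/(bh²), so h² = 6M/(b σ_allow) = 6×3.1800×10^8/(91.1×248.1) = 84410 mm².
h = 290.5 mm.

h = 291 mm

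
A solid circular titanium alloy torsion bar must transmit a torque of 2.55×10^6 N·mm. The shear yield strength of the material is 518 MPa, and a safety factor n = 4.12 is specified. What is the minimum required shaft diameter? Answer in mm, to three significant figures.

d = 46.9 mm

Allowable shear stress τ_allow = 518/4.12 = 125.7 MPa.
For a solid shaft τ = 16T/(πd³), so d³ = 16T/(π τ_allow) = 16×2550000/(π×125.7) = 103300 mm³.
d = (103300)^(1/3) = 46.92 mm.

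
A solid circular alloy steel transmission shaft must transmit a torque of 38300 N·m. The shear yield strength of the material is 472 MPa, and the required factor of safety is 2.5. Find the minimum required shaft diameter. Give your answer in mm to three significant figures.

d = 101 mm

Allowable shear stress τ_allow = 472/2.5 = 188.8 MPa.
For a solid shaft τ = 16T/(πd³), so d³ = 16T/(π τ_allow) = 16×3.8300×10^7/(π×188.8) = 1.033×10^6 mm³.
d = (1.033×10^6)^(1/3) = 101.1 mm.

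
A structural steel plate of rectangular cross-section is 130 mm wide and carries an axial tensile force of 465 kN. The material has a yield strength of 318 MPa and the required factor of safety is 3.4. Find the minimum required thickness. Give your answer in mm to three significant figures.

σ_allow = 318/3.4 = 93.53 MPa.
Required area A = F/σ_allow = 465000/93.53 = 4972 mm².
t = A/w = 4972/130 = 38.24 mm.

t = 38.2 mm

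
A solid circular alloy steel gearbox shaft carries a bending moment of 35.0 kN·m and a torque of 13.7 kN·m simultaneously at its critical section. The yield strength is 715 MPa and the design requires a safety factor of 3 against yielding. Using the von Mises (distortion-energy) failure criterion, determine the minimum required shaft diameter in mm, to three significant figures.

d = 116 mm

σ_allow = σ_y/n = 715/3 = 238.3 MPa.
For a solid shaft σ_b = 32M/(πd³) and τ = 16T/(πd³), so the von Mises stress is σ' = (16/πd³)·√(4M²+3T²).
√(4M²+3T²) = √(4×(3.500×10^7)² + 3×(1.370×10^7)²) = 7.391×10^7 N·mm.
d³ = 16×7.391×10^7/(π×238.3) = 1.579×10^6 mm³.
d = 116.5 mm.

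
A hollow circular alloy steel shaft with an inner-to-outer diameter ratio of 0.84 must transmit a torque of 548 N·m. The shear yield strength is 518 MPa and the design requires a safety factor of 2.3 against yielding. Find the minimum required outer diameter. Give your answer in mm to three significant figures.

τ_allow = 518/2.3 = 225.2 MPa.
For a hollow shaft τ = 16T/[πd_o³(1−k⁴)] with k = 0.84, so 1−k⁴ = 0.5021.
d_o³ = 16T/[π τ_allow (1−k⁴)] = 16×548000/(π×225.2×0.5021) = 24680 mm³.
d_o = 29.11 mm.

d_o = 29.1 mm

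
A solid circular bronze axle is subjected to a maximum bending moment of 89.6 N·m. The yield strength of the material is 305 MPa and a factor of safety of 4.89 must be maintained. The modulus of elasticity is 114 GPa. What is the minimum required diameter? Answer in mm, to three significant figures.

d = 24.5 mm

σ_allow = 305/4.89 = 62.37 MPa.
For a solid circular section σ = 32M/(πd³), so d³ = 32M/(π σ_allow) = 32×89600/(π×62.37) = 14630 mm³.
d = 24.46 mm.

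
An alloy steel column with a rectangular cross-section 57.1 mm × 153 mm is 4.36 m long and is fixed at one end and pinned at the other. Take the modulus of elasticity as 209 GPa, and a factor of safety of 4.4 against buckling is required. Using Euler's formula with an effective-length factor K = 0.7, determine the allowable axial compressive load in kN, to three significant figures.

P_allow = 119 kN

Buckling occurs about the weak axis: I_min = h·b³/12 = 153×57.1³/12 = 2.374×10^6 mm⁴ (b = 57.1 mm is the smaller dimension).
Effective length L_e = KL = 0.7×4.36 m = 3052 mm.
Euler critical load P_cr = π²EI/L_e² = π²×209000×2.374×10^6/3052² = 525600 N.
P_allow = P_cr/n = 525600/4.4 = 119500 N.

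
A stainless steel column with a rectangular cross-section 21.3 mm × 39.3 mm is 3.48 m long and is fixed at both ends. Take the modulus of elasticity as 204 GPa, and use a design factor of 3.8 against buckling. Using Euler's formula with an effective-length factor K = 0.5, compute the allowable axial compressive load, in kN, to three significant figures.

P_allow = 5.54 kN

Buckling occurs about the weak axis: I_min = h·b³/12 = 39.3×21.3³/12 = 31650 mm⁴ (b = 21.3 mm is the smaller dimension).
Effective length L_e = KL = 0.5×3.48 m = 1740 mm.
Euler critical load P_cr = π²EI/L_e² = π²×204000×31650/1740² = 21050 N.
P_allow = P_cr/n = 21050/3.8 = 5539 N.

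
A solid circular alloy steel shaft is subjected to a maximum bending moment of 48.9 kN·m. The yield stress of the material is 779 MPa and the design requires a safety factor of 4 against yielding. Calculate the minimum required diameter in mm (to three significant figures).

σ_allow = 779/4 = 194.8 MPa.
For a solid circular section σ = 32M/(πd³), so d³ = 32M/(π σ_allow) = 32×4.8900×10^7/(π×194.8) = 2.558×10^6 mm³.
d = 136.8 mm.

d = 137 mm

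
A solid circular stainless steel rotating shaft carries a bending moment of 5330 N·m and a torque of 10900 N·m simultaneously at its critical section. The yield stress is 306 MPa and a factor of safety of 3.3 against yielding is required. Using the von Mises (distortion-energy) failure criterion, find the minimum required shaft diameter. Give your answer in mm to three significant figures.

σ_allow = σ_y/n = 306/3.3 = 92.73 MPa.
For a solid shaft σ_b = 32M/(πd³) and τ = 16T/(πd³), so the von Mises stress is σ' = (16/πd³)·√(4M²+3T²).
√(4M²+3T²) = √(4×(5.330×10^6)² + 3×(1.090×10^7)²) = 2.168×10^7 N·mm.
d³ = 16×2.168×10^7/(π×92.73) = 1.191×10^6 mm³.
d = 106.0 mm.

d = 106 mm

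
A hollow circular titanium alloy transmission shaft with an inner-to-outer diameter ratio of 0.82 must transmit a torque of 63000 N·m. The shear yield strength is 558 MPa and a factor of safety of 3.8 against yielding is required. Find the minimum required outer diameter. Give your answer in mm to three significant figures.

d_o = 159 mm

τ_allow = 558/3.8 = 146.8 MPa.
For a hollow shaft τ = 16T/[πd_o³(1−k⁴)] with k = 0.82, so 1−k⁴ = 0.5479.
d_o³ = 16T/[π τ_allow (1−k⁴)] = 16×6.3000×10^7/(π×146.8×0.5479) = 3.988×10^6 mm³.
d_o = 158.6 mm.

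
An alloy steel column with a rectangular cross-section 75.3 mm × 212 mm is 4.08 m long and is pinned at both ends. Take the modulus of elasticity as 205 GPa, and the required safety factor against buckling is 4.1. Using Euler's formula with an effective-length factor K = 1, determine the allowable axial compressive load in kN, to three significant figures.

P_allow = 224 kN

Buckling occurs about the weak axis: I_min = h·b³/12 = 212×75.3³/12 = 7.543×10^6 mm⁴ (b = 75.3 mm is the smaller dimension).
Effective length L_e = KL = 1×4.08 m = 4080 mm.
Euler critical load P_cr = π²EI/L_e² = π²×205000×7.543×10^6/4080² = 916800 N.
P_allow = P_cr/n = 916800/4.1 = 223600 N.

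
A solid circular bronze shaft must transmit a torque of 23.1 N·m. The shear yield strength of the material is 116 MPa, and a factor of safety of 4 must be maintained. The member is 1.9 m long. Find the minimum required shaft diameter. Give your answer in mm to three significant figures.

Allowable shear stress τ_allow = 116/4 = 29.00 MPa.
For a solid shaft τ = 16T/(πd³), so d³ = 16T/(π τ_allow) = 16×23100/(π×29.00) = 4057 mm³.
d = (4057)^(1/3) = 15.95 mm.

d = 15.9 mm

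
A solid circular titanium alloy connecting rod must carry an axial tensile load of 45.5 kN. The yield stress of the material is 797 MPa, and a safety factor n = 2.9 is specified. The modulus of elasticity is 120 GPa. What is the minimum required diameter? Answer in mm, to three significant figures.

d = 14.5 mm

Allowable stress σ_allow = 797/2.9 = 274.8 MPa.
Required area A = F/σ_allow = 45500/274.8 = 165.6 mm².
A = πd²/4 → d = √(4A/π) = 14.52 mm.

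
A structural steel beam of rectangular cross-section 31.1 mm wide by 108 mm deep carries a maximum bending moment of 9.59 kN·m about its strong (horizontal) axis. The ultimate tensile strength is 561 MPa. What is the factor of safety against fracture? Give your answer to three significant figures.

Section modulus S = bh²/6 = 31.1×108²/6 = 60460 mm³.
σ = M/S = 9590000/60460 = 158.6 MPa.
n = 561/158.6 = 3.537.

n = 3.54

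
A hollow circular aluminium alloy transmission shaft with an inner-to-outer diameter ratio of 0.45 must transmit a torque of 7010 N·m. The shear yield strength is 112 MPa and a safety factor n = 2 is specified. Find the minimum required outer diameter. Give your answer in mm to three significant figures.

τ_allow = 112/2 = 56.00 MPa.
For a hollow shaft τ = 16T/[πd_o³(1−k⁴)] with k = 0.45, so 1−k⁴ = 0.9590.
d_o³ = 16T/[π τ_allow (1−k⁴)] = 16×7010000/(π×56.00×0.9590) = 664800 mm³.
d_o = 87.28 mm.

d_o = 87.3 mm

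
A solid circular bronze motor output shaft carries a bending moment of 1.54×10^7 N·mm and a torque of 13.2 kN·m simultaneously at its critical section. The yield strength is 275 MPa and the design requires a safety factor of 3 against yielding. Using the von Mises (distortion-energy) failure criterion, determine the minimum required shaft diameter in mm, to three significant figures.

σ_allow = σ_y/n = 275/3 = 91.67 MPa.
For a solid shaft σ_b = 32M/(πd³) and τ = 16T/(πd³), so the von Mises stress is σ' = (16/πd³)·√(4M²+3T²).
√(4M²+3T²) = √(4×(1.540×10^7)² + 3×(1.320×10^7)²) = 3.836×10^7 N·mm.
d³ = 16×3.836×10^7/(π×91.67) = 2.131×10^6 mm³.
d = 128.7 mm.

d = 129 mm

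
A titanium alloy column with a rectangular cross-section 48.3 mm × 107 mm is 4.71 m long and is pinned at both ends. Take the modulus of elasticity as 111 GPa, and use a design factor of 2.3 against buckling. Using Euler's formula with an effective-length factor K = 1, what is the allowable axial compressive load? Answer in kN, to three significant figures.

Buckling occurs about the weak axis: I_min = h·b³/12 = 107×48.3³/12 = 1.005×10^6 mm⁴ (b = 48.3 mm is the smaller dimension).
Effective length L_e = KL = 1×4.71 m = 4710 mm.
Euler critical load P_cr = π²EI/L_e² = π²×111000×1.005×10^6/4710² = 49620 N.
P_allow = P_cr/n = 49620/2.3 = 21570 N.

P_allow = 21.6 kN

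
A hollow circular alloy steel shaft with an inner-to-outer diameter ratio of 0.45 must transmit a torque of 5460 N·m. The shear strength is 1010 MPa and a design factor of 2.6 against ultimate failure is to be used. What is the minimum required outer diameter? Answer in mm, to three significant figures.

d_o = 42.1 mm

τ_allow = 1010/2.6 = 388.5 MPa.
For a hollow shaft τ = 16T/[πd_o³(1−k⁴)] with k = 0.45, so 1−k⁴ = 0.9590.
d_o³ = 16T/[π τ_allow (1−k⁴)] = 16×5460000/(π×388.5×0.9590) = 74640 mm³.
d_o = 42.10 mm.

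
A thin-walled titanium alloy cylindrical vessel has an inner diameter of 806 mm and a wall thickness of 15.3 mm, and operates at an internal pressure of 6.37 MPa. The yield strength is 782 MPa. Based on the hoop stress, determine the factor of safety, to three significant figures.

n = 4.66

σ_h = pD/(2t) = 6.37×806/(2×15.3) = 167.8 MPa.
n = 782/167.8 = 4.661.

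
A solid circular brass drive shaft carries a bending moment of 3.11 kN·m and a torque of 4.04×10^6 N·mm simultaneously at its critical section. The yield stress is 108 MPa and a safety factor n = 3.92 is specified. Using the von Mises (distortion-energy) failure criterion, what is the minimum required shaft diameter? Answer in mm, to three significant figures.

d = 120 mm

σ_allow = σ_y/n = 108/3.92 = 27.55 MPa.
For a solid shaft σ_b = 32M/(πd³) and τ = 16T/(πd³), so the von Mises stress is σ' = (16/πd³)·√(4M²+3T²).
√(4M²+3T²) = √(4×(3.110×10^6)² + 3×(4.040×10^6)²) = 9.362×10^6 N·mm.
d³ = 16×9.362×10^6/(π×27.55) = 1.731×10^6 mm³.
d = 120.1 mm.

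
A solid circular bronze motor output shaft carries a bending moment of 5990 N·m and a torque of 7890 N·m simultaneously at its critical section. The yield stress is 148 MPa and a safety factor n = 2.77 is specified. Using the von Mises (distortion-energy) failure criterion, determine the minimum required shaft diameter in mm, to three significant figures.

σ_allow = σ_y/n = 148/2.77 = 53.43 MPa.
For a solid shaft σ_b = 32M/(πd³) and τ = 16T/(πd³), so the von Mises stress is σ' = (16/πd³)·√(4M²+3T²).
√(4M²+3T²) = √(4×(5.990×10^6)² + 3×(7.890×10^6)²) = 1.817×10^7 N·mm.
d³ = 16×1.817×10^7/(π×53.43) = 1.732×10^6 mm³.
d = 120.1 mm.

d = 120 mm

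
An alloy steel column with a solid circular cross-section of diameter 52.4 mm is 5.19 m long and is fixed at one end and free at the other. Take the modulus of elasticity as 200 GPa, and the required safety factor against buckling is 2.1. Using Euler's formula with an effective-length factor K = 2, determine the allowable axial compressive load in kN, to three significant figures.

P_allow = 3.23 kN

I = πd⁴/64 = π×52.4⁴/64 = 370100 mm⁴.
Effective length L_e = KL = 2×5.19 m = 10380 mm.
Euler critical load P_cr = π²EI/L_e² = π²×200000×370100/10380² = 6780 N.
P_allow = P_cr/n = 6780/2.1 = 3229 N.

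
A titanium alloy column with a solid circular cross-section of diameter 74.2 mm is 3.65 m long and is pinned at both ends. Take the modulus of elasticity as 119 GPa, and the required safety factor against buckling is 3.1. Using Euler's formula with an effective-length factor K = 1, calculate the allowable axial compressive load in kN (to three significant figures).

P_allow = 42.3 kN

I = πd⁴/64 = π×74.2⁴/64 = 1.488×10^6 mm⁴.
Effective length L_e = KL = 1×3.65 m = 3650 mm.
Euler critical load P_cr = π²EI/L_e² = π²×119000×1.488×10^6/3650² = 131200 N.
P_allow = P_cr/n = 131200/3.1 = 42310 N.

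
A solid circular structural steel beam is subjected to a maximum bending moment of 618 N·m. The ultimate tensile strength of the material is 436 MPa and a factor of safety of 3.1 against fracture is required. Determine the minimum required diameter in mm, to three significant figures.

σ_allow = 436/3.1 = 140.6 MPa.
For a solid circular section σ = 32M/(πd³), so d³ = 32M/(π σ_allow) = 32×618000/(π×140.6) = 44760 mm³.
d = 35.50 mm.

d = 35.5 mm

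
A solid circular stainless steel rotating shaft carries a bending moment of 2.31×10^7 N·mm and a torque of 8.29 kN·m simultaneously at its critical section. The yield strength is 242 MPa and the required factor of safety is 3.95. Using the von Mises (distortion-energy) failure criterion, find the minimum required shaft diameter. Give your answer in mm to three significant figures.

d = 159 mm

σ_allow = σ_y/n = 242/3.95 = 61.27 MPa.
For a solid shaft σ_b = 32M/(πd³) and τ = 16T/(πd³), so the von Mises stress is σ' = (16/πd³)·√(4M²+3T²).
√(4M²+3T²) = √(4×(2.310×10^7)² + 3×(8.290×10^6)²) = 4.838×10^7 N·mm.
d³ = 16×4.838×10^7/(π×61.27) = 4.022×10^6 mm³.
d = 159.0 mm.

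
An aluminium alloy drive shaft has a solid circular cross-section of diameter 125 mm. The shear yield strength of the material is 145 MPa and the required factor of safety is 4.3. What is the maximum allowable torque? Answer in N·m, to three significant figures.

T_allow = 12900 N·m

τ_allow = 145/4.3 = 33.72 MPa.
For a solid shaft T_allow = τ_allow·πd³/16; πd³/16 = π×125³/16 = 383500 mm³.
T_allow = 33.72×383500 = 1.293×10^7 N·mm = 12930 N·m.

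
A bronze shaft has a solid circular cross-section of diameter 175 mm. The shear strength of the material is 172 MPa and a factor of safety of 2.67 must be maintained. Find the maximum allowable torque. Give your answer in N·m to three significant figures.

T_allow = 67800 N·m

τ_allow = 172/2.67 = 64.42 MPa.
For a solid shaft T_allow = τ_allow·πd³/16; πd³/16 = π×175³/16 = 1.052×10^6 mm³.
T_allow = 64.42×1.052×10^6 = 6.779×10^7 N·mm = 67790 N·m.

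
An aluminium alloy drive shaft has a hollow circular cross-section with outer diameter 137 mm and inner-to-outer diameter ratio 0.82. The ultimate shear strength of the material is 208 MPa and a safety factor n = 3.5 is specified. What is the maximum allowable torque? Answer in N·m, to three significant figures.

τ_allow = 208/3.5 = 59.43 MPa.
For a hollow shaft T_allow = τ_allow·πd_o³(1−k⁴)/16 with 1−k⁴ = 0.5479, so πd_o³(1−k⁴)/16 = 276600 mm³.
T_allow = 59.43×276600 = 1.644×10^7 N·mm = 16440 N·m.

T_allow = 16400 N·m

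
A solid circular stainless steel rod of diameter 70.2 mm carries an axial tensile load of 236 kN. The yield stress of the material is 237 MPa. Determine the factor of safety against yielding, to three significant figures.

A = πd²/4 = 3870 mm².
σ = F/A = 236000/3870 = 60.97 MPa.
n = 237/60.97 = 3.887.

n = 3.89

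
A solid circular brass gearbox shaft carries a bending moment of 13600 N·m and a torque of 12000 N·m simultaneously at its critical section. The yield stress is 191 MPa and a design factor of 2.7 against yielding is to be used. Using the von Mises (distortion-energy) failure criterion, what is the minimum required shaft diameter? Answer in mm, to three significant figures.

d = 135 mm

σ_allow = σ_y/n = 191/2.7 = 70.74 MPa.
For a solid shaft σ_b = 32M/(πd³) and τ = 16T/(πd³), so the von Mises stress is σ' = (16/πd³)·√(4M²+3T²).
√(4M²+3T²) = √(4×(1.360×10^7)² + 3×(1.200×10^7)²) = 3.423×10^7 N·mm.
d³ = 16×3.423×10^7/(π×70.74) = 2.465×10^6 mm³.
d = 135.1 mm.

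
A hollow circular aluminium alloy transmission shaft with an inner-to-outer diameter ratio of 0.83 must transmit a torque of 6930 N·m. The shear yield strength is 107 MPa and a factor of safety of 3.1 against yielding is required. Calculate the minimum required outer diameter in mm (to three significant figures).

d_o = 125 mm

τ_allow = 107/3.1 = 34.52 MPa.
For a hollow shaft τ = 16T/[πd_o³(1−k⁴)] with k = 0.83, so 1−k⁴ = 0.5254.
d_o³ = 16T/[π τ_allow (1−k⁴)] = 16×6930000/(π×34.52×0.5254) = 1.946×10^6 mm³.
d_o = 124.9 mm.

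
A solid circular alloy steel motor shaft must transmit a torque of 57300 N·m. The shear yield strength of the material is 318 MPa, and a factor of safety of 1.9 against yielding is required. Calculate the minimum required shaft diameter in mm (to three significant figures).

Allowable shear stress τ_allow = 318/1.9 = 167.4 MPa.
For a solid shaft τ = 16T/(πd³), so d³ = 16T/(π τ_allow) = 16×5.7300×10^7/(π×167.4) = 1.744×10^6 mm³.
d = (1.744×10^6)^(1/3) = 120.4 mm.

d = 120 mm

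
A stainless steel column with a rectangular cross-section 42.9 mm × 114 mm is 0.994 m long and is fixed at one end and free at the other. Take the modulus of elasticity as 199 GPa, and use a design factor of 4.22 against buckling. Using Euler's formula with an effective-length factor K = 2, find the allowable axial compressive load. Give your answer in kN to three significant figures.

P_allow = 88.3 kN

Buckling occurs about the weak axis: I_min = h·b³/12 = 114×42.9³/12 = 750100 mm⁴ (b = 42.9 mm is the smaller dimension).
Effective length L_e = KL = 2×0.994 m = 1988 mm.
Euler critical load P_cr = π²EI/L_e² = π²×199000×750100/1988² = 372700 N.
P_allow = P_cr/n = 372700/4.22 = 88330 N.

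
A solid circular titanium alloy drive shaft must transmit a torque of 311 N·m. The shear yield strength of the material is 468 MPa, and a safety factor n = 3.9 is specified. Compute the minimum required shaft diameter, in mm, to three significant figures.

d = 23.6 mm

Allowable shear stress τ_allow = 468/3.9 = 120.0 MPa.
For a solid shaft τ = 16T/(πd³), so d³ = 16T/(π τ_allow) = 16×311000/(π×120.0) = 13200 mm³.
d = (13200)^(1/3) = 23.63 mm.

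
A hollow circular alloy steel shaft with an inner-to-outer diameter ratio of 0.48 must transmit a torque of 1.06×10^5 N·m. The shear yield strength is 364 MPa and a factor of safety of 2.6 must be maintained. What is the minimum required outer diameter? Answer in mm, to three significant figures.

τ_allow = 364/2.6 = 140.0 MPa.
For a hollow shaft τ = 16T/[πd_o³(1−k⁴)] with k = 0.48, so 1−k⁴ = 0.9469.
d_o³ = 16T/[π τ_allow (1−k⁴)] = 16×1.0600×10^8/(π×140.0×0.9469) = 4.072×10^6 mm³.
d_o = 159.7 mm.

d_o = 160 mm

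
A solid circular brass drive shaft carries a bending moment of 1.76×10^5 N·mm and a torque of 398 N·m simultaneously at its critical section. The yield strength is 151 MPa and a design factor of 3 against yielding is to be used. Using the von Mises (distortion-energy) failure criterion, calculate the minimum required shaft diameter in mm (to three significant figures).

d = 42.8 mm

σ_allow = σ_y/n = 151/3 = 50.33 MPa.
For a solid shaft σ_b = 32M/(πd³) and τ = 16T/(πd³), so the von Mises stress is σ' = (16/πd³)·√(4M²+3T²).
√(4M²+3T²) = √(4×(176000)² + 3×(398000)²) = 774000 N·mm.
d³ = 16×774000/(π×50.33) = 78320 mm³.
d = 42.78 mm.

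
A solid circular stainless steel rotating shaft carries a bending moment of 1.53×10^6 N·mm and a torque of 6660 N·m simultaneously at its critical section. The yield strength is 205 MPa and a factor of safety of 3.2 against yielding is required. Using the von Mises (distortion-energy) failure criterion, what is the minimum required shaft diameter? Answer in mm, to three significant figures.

σ_allow = σ_y/n = 205/3.2 = 64.06 MPa.
For a solid shaft σ_b = 32M/(πd³) and τ = 16T/(πd³), so the von Mises stress is σ' = (16/πd³)·√(4M²+3T²).
√(4M²+3T²) = √(4×(1.530×10^6)² + 3×(6.660×10^6)²) = 1.193×10^7 N·mm.
d³ = 16×1.193×10^7/(π×64.06) = 948800 mm³.
d = 98.26 mm.

d = 98.3 mm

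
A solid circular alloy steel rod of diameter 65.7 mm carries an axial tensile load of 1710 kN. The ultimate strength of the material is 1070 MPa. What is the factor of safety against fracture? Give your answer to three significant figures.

n = 2.12

A = πd²/4 = 3390 mm².
σ = F/A = 1710000/3390 = 504.4 MPa.
n = 1070/504.4 = 2.121.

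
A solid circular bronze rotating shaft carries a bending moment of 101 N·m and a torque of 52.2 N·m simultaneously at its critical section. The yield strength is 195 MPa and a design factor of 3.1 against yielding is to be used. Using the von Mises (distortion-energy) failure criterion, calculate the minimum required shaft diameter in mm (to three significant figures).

d = 26.2 mm

σ_allow = σ_y/n = 195/3.1 = 62.90 MPa.
For a solid shaft σ_b = 32M/(πd³) and τ = 16T/(πd³), so the von Mises stress is σ' = (16/πd³)·√(4M²+3T²).
√(4M²+3T²) = √(4×(101000)² + 3×(52200)²) = 221300 N·mm.
d³ = 16×221300/(π×62.90) = 17920 mm³.
d = 26.17 mm.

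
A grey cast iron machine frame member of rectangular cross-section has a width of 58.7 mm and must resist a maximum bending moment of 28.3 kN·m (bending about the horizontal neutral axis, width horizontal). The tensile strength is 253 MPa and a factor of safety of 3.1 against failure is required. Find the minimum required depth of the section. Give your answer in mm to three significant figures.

σ_allow = 253/3.1 = 81.61 MPa.
For a rectangular section σ = 6M/(bh²), so h² = 6M/(b σ_allow) = 6×2.8300×10^7/(58.7×81.61) = 35440 mm².
h = 188.3 mm.

h = 188 mm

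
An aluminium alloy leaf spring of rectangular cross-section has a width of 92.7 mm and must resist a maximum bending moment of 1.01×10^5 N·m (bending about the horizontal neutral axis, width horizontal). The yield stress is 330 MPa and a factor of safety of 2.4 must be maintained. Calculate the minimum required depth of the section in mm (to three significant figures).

σ_allow = 330/2.4 = 137.5 MPa.
For a rectangular section σ = 6M/(bh²), so h² = 6M/(b σ_allow) = 6×1.0100×10^8/(92.7×137.5) = 47540 mm².
h = 218.0 mm.

h = 218 mm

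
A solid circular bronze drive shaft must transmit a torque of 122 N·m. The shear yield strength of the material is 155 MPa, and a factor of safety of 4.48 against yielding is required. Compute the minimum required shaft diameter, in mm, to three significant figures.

d = 26.2 mm

Allowable shear stress τ_allow = 155/4.48 = 34.60 MPa.
For a solid shaft τ = 16T/(πd³), so d³ = 16T/(π τ_allow) = 16×122000/(π×34.60) = 17960 mm³.
d = (17960)^(1/3) = 26.19 mm.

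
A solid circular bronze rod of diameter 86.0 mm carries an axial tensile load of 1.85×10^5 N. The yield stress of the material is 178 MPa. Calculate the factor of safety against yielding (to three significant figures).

n = 5.59

A = πd²/4 = 5809 mm².
σ = F/A = 185000/5809 = 31.85 MPa.
n = 178/31.85 = 5.589.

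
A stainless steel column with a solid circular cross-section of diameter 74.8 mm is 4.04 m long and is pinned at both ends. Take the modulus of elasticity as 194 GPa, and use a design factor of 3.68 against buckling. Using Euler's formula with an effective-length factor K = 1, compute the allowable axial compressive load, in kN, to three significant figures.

P_allow = 49.0 kN

I = πd⁴/64 = π×74.8⁴/64 = 1.537×10^6 mm⁴.
Effective length L_e = KL = 1×4.04 m = 4040 mm.
Euler critical load P_cr = π²EI/L_e² = π²×194000×1.537×10^6/4040² = 180300 N.
P_allow = P_cr/n = 180300/3.68 = 48990 N.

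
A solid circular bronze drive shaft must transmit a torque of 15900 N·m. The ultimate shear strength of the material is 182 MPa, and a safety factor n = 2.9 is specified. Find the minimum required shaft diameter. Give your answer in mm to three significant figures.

Allowable shear stress τ_allow = 182/2.9 = 62.76 MPa.
For a solid shaft τ = 16T/(πd³), so d³ = 16T/(π τ_allow) = 16×1.5900×10^7/(π×62.76) = 1.290×10^6 mm³.
d = (1.290×10^6)^(1/3) = 108.9 mm.

d = 109 mm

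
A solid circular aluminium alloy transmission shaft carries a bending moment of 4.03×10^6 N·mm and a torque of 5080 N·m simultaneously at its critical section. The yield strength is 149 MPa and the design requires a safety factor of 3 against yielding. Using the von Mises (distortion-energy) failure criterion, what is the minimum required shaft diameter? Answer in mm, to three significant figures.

σ_allow = σ_y/n = 149/3 = 49.67 MPa.
For a solid shaft σ_b = 32M/(πd³) and τ = 16T/(πd³), so the von Mises stress is σ' = (16/πd³)·√(4M²+3T²).
√(4M²+3T²) = √(4×(4.030×10^6)² + 3×(5.080×10^6)²) = 1.193×10^7 N·mm.
d³ = 16×1.193×10^7/(π×49.67) = 1.224×10^6 mm³.
d = 107.0 mm.

d = 107 mm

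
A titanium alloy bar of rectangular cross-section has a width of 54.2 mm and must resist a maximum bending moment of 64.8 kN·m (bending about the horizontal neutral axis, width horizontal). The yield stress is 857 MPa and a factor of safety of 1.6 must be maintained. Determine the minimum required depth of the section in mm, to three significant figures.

σ_allow = 857/1.6 = 535.6 MPa.
For a rectangular section σ = 6M/(bh²), so h² = 6M/(b σ_allow) = 6×6.4800×10^7/(54.2×535.6) = 13390 mm².
h = 115.7 mm.

h = 116 mm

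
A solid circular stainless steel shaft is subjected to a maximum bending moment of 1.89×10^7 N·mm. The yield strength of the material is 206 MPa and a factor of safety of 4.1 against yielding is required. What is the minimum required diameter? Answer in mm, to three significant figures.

σ_allow = 206/4.1 = 50.24 MPa.
For a solid circular section σ = 32M/(πd³), so d³ = 32M/(π σ_allow) = 32×1.8900×10^7/(π×50.24) = 3.832×10^6 mm³.
d = 156.5 mm.

d = 156 mm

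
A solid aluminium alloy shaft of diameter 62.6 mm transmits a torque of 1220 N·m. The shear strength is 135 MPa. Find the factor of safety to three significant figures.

n = 5.33

τ = 16T/(πd³) = 16×1220000/(π×62.6³) = 25.33 MPa.
n = τ_limit/τ = 135/25.33 = 5.330.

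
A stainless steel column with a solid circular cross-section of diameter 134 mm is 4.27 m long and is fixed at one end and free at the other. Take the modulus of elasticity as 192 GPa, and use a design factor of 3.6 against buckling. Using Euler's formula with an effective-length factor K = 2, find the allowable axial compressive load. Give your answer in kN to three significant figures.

I = πd⁴/64 = π×134⁴/64 = 1.583×10^7 mm⁴.
Effective length L_e = KL = 2×4.27 m = 8540 mm.
Euler critical load P_cr = π²EI/L_e² = π²×192000×1.583×10^7/8540² = 411200 N.
P_allow = P_cr/n = 411200/3.6 = 114200 N.

P_allow = 114 kN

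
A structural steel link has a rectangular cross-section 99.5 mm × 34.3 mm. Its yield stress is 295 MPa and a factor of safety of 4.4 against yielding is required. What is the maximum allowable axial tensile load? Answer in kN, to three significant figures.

σ_allow = 295/4.4 = 67.05 MPa.
A = 99.5×34.3 = 3413 mm².
F_allow = σ_allow × A = 67.05×3413 = 228800 N.

F_allow = 229 kN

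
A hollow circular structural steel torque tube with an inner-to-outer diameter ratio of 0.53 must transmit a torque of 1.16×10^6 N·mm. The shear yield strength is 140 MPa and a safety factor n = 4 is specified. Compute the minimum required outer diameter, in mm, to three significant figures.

τ_allow = 140/4 = 35.00 MPa.
For a hollow shaft τ = 16T/[πd_o³(1−k⁴)] with k = 0.53, so 1−k⁴ = 0.9211.
d_o³ = 16T/[π τ_allow (1−k⁴)] = 16×1160000/(π×35.00×0.9211) = 183300 mm³.
d_o = 56.80 mm.

d_o = 56.8 mm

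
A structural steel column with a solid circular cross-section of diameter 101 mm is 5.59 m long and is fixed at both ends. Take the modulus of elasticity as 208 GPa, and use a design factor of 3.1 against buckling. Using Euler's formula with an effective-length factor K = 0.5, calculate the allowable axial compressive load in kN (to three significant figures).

P_allow = 433 kN

I = πd⁴/64 = π×101⁴/64 = 5.108×10^6 mm⁴.
Effective length L_e = KL = 0.5×5.59 m = 2795 mm.
Euler critical load P_cr = π²EI/L_e² = π²×208000×5.108×10^6/2795² = 1.342×10^6 N.
P_allow = P_cr/n = 1.342×10^6/3.1 = 433000 N.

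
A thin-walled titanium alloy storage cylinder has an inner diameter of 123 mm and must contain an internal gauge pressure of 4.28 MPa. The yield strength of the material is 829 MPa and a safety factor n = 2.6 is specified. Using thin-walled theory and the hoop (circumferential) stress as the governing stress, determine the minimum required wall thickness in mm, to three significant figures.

σ_allow = 829/2.6 = 318.8 MPa.
Hoop stress σ_h = pD/(2t), so t = pD/(2σ_allow) = 4.28×123/(2×318.8) = 0.8255 mm.

t = 0.826 mm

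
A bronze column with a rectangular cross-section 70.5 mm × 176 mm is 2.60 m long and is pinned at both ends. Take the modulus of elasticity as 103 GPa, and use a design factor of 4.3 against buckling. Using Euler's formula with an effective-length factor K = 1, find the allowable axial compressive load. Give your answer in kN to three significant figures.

P_allow = 180 kN

Buckling occurs about the weak axis: I_min = h·b³/12 = 176×70.5³/12 = 5.139×10^6 mm⁴ (b = 70.5 mm is the smaller dimension).
Effective length L_e = KL = 1×2.60 m = 2600 mm.
Euler critical load P_cr = π²EI/L_e² = π²×103000×5.139×10^6/2600² = 772800 N.
P_allow = P_cr/n = 772800/4.3 = 179700 N.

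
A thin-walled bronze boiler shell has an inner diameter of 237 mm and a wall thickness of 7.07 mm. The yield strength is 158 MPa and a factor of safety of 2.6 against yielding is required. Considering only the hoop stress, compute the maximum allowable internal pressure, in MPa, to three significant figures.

σ_allow = 158/2.6 = 60.77 MPa.
σ_h = pD/(2t) → p_allow = 2σ_allow t/D = 2×60.77×7.07/237 = 3.626 MPa.

p_allow = 3.63 MPa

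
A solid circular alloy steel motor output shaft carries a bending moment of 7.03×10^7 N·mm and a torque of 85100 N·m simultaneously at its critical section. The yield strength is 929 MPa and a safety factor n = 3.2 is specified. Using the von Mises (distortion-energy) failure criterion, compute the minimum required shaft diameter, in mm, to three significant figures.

d = 153 mm

σ_allow = σ_y/n = 929/3.2 = 290.3 MPa.
For a solid shaft σ_b = 32M/(πd³) and τ = 16T/(πd³), so the von Mises stress is σ' = (16/πd³)·√(4M²+3T²).
√(4M²+3T²) = √(4×(7.030×10^7)² + 3×(8.510×10^7)²) = 2.037×10^8 N·mm.
d³ = 16×2.037×10^8/(π×290.3) = 3.574×10^6 mm³.
d = 152.9 mm.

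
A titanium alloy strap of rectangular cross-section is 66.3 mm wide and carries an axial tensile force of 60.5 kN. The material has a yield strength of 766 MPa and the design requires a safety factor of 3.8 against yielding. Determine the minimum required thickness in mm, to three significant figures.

t = 4.53 mm

σ_allow = 766/3.8 = 201.6 MPa.
Required area A = F/σ_allow = 60500/201.6 = 300.1 mm².
t = A/w = 300.1/66.3 = 4.527 mm.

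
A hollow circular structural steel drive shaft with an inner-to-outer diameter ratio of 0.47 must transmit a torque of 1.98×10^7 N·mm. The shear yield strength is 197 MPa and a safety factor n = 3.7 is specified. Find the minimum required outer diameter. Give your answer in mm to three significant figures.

τ_allow = 197/3.7 = 53.24 MPa.
For a hollow shaft τ = 16T/[πd_o³(1−k⁴)] with k = 0.47, so 1−k⁴ = 0.9512.
d_o³ = 16T/[π τ_allow (1−k⁴)] = 16×1.9800×10^7/(π×53.24×0.9512) = 1.991×10^6 mm³.
d_o = 125.8 mm.

d_o = 126 mm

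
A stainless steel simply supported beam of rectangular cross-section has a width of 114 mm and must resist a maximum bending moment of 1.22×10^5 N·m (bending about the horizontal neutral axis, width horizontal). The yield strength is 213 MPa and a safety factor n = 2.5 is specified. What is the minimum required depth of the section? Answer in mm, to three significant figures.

σ_allow = 213/2.5 = 85.20 MPa.
For a rectangular section σ = 6M/(bh²), so h² = 6M/(b σ_allow) = 6×1.2200×10^8/(114×85.20) = 75360 mm².
h = 274.5 mm.

h = 275 mm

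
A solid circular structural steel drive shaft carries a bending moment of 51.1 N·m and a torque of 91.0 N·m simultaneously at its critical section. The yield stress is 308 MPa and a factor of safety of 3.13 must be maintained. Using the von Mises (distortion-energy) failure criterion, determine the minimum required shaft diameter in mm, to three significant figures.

σ_allow = σ_y/n = 308/3.13 = 98.40 MPa.
For a solid shaft σ_b = 32M/(πd³) and τ = 16T/(πd³), so the von Mises stress is σ' = (16/πd³)·√(4M²+3T²).
√(4M²+3T²) = √(4×(51100)² + 3×(91000)²) = 187900 N·mm.
d³ = 16×187900/(π×98.40) = 9722 mm³.
d = 21.34 mm.

d = 21.3 mm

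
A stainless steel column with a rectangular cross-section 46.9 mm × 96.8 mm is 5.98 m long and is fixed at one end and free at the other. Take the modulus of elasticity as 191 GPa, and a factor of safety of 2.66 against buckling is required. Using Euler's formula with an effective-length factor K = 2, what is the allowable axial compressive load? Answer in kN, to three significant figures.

Buckling occurs about the weak axis: I_min = h·b³/12 = 96.8×46.9³/12 = 832200 mm⁴ (b = 46.9 mm is the smaller dimension).
Effective length L_e = KL = 2×5.98 m = 11960 mm.
Euler critical load P_cr = π²EI/L_e² = π²×191000×832200/11960² = 10970 N.
P_allow = P_cr/n = 10970/2.66 = 4123 N.

P_allow = 4.12 kN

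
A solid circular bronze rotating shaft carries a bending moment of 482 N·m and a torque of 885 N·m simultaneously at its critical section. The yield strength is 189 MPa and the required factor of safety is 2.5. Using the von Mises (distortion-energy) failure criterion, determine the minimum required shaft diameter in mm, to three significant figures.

σ_allow = σ_y/n = 189/2.5 = 75.60 MPa.
For a solid shaft σ_b = 32M/(πd³) and τ = 16T/(πd³), so the von Mises stress is σ' = (16/πd³)·√(4M²+3T²).
√(4M²+3T²) = √(4×(482000)² + 3×(885000)²) = 1.811×10^6 N·mm.
d³ = 16×1.811×10^6/(π×75.60) = 122000 mm³.
d = 49.60 mm.

d = 49.6 mm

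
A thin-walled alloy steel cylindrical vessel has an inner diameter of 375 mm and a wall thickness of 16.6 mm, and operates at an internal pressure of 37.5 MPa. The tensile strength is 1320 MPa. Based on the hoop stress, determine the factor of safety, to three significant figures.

σ_h = pD/(2t) = 37.5×375/(2×16.6) = 423.6 MPa.
n = 1320/423.6 = 3.116.

n = 3.12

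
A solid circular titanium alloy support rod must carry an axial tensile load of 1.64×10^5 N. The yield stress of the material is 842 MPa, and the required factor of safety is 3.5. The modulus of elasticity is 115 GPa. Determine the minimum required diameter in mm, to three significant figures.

Allowable stress σ_allow = 842/3.5 = 240.6 MPa.
Required area A = F/σ_allow = 164000/240.6 = 681.7 mm².
A = πd²/4 → d = √(4A/π) = 29.46 mm.

d = 29.5 mm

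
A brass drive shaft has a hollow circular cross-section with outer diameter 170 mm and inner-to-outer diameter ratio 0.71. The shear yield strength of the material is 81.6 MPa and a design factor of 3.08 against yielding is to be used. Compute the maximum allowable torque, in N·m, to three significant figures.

T_allow = 19100 N·m

τ_allow = 81.6/3.08 = 26.49 MPa.
For a hollow shaft T_allow = τ_allow·πd_o³(1−k⁴)/16 with 1−k⁴ = 0.7459, so πd_o³(1−k⁴)/16 = 719500 mm³.
T_allow = 26.49×719500 = 1.906×10^7 N·mm = 19060 N·m.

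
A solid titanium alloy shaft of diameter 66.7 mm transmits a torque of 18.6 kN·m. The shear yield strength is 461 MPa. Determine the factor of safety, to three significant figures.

n = 1.44

τ = 16T/(πd³) = 16×1.8600×10^7/(π×66.7³) = 319.2 MPa.
n = τ_limit/τ = 461/319.2 = 1.444.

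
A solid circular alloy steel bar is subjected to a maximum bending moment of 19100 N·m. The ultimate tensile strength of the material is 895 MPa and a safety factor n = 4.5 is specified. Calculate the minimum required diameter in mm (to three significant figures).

σ_allow = 895/4.5 = 198.9 MPa.
For a solid circular section σ = 32M/(πd³), so d³ = 32M/(π σ_allow) = 32×1.9100×10^7/(π×198.9) = 978200 mm³.
d = 99.27 mm.

d = 99.3 mm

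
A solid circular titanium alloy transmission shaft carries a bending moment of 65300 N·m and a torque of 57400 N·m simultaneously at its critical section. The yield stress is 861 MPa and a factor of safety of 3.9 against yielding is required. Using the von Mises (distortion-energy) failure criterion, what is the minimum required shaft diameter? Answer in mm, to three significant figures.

σ_allow = σ_y/n = 861/3.9 = 220.8 MPa.
For a solid shaft σ_b = 32M/(πd³) and τ = 16T/(πd³), so the von Mises stress is σ' = (16/πd³)·√(4M²+3T²).
√(4M²+3T²) = √(4×(6.530×10^7)² + 3×(5.740×10^7)²) = 1.641×10^8 N·mm.
d³ = 16×1.641×10^8/(π×220.8) = 3.786×10^6 mm³.
d = 155.9 mm.

d = 156 mm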